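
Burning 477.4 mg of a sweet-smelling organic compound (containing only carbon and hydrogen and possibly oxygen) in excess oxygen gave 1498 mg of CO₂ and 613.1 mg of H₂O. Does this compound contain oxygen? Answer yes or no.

no

mol C = 1.498 g CO₂ ÷ 44.009 g/mol = 0.034038 mol
mol H = 2 × 0.6131 g H₂O ÷ 18.015 g/mol = 0.068066 mol
C and H together account for 0.47745 g — essentially the entire 0.4774 g sample — so the compound contains no oxygen.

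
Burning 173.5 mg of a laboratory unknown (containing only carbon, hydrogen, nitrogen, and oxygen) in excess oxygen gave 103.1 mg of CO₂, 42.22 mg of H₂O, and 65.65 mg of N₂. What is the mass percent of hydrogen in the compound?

mol C = 0.1031 g CO₂ ÷ 44.009 g/mol = 0.0023427 mol
mol H = 2 × 0.04222 g H₂O ÷ 18.015 g/mol = 0.0046872 mol
mol N = 2 × 0.06565 g N₂ ÷ 28.014 g/mol = 0.0046869 mol
mass O = 0.1735 − (0.028138 + 0.0047247 + 0.065650) = 0.074987 g → mol O = 0.074987 ÷ 15.999 = 0.0046870 mol
mass % H = 0.0047247 g ÷ 0.1735 g × 100%

2.72%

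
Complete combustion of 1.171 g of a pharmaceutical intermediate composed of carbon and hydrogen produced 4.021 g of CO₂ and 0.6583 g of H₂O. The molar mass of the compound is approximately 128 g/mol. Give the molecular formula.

mol C = 4.021 g CO₂ ÷ 44.009 g/mol = 0.091368 mol
mol H = 2 × 0.6583 g H₂O ÷ 18.015 g/mol = 0.073084 mol
Divide by the smallest (0.073084 mol): C 1.250, H 1.000
Multiplying each by 4 gives whole numbers: C 5.00, H 4.00
Empirical formula: C5H4
Empirical-formula mass = 64.09 g/mol; 128 ÷ 64.09 ≈ 2, so the molecular formula is C10H8.

C10H8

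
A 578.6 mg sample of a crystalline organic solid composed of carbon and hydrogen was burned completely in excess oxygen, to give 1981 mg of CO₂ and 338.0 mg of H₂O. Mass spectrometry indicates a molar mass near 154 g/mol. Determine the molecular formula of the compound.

mol C = 1.981 g CO₂ ÷ 44.009 g/mol = 0.045014 mol
mol H = 2 × 0.3380 g H₂O ÷ 18.015 g/mol = 0.037524 mol
Divide by the smallest (0.037524 mol): C 1.200, H 1.000
Multiplying each by 5 gives whole numbers: C 6.00, H 5.00
Empirical formula: C6H5
Empirical-formula mass = 77.11 g/mol; 154 ÷ 77.11 ≈ 2, so the molecular formula is C12H10.

C12H10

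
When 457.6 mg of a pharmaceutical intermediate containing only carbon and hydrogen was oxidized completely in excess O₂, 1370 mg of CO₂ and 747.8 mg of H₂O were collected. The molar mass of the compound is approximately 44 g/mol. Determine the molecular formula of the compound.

mol C = 1.370 g CO₂ ÷ 44.009 g/mol = 0.031130 mol
mol H = 2 × 0.7478 g H₂O ÷ 18.015 g/mol = 0.083020 mol
Divide by the smallest (0.031130 mol): C 1.000, H 2.667
Multiplying each by 3 gives whole numbers: C 3.00, H 8.00
Empirical formula: C3H8
Empirical-formula mass = 44.10 g/mol; 44 ÷ 44.10 ≈ 1, so the molecular formula is C3H8.

C3H8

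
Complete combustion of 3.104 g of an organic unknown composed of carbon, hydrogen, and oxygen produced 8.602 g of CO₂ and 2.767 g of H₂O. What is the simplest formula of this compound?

mol C = 8.602 g CO₂ ÷ 44.009 g/mol = 0.19546 mol
mol H = 2 × 2.767 g H₂O ÷ 18.015 g/mol = 0.30719 mol
mass O = 3.104 − (2.3477 + 0.30965) = 0.44668 g → mol O = 0.44668 ÷ 15.999 = 0.027919 mol
Divide by the smallest (0.027919 mol): C 7.001, H 11.003, O 1.000

C7H11O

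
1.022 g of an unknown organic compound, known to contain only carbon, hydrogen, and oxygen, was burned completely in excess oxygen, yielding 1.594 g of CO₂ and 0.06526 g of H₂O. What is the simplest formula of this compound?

mol C = 1.594 g CO₂ ÷ 44.009 g/mol = 0.036220 mol
mol H = 2 × 0.06526 g H₂O ÷ 18.015 g/mol = 0.0072451 mol
mass O = 1.022 − (0.43504 + 0.0073030) = 0.57966 g → mol O = 0.57966 ÷ 15.999 = 0.036231 mol
Divide by the smallest (0.0072451 mol): C 4.999, H 1.000, O 5.001

C5HO5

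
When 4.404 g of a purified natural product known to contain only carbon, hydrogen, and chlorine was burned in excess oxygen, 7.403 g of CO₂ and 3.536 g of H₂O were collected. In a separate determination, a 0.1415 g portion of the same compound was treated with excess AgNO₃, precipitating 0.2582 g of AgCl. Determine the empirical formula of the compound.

C3H7Cl

mol C = 7.403 g CO₂ ÷ 44.009 g/mol = 0.16822 mol
mol H = 2 × 3.536 g H₂O ÷ 18.015 g/mol = 0.39256 mol
From the AgCl data: mol Cl per gram of compound = (0.2582 ÷ 143.318) ÷ 0.1415 = 0.012732 mol/g, so in the 4.404 g combustion sample mol Cl = 0.056072 mol
Divide by the smallest (0.056072 mol): C 3.000, H 7.001, Cl 1.000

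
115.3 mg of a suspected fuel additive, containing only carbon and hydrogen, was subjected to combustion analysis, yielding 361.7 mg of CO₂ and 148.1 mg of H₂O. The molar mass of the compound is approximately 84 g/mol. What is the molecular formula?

mol C = 0.3617 g CO₂ ÷ 44.009 g/mol = 0.0082188 mol
mol H = 2 × 0.1481 g H₂O ÷ 18.015 g/mol = 0.016442 mol
Divide by the smallest (0.0082188 mol): C 1.000, H 2.001
Empirical formula: CH2
Empirical-formula mass = 14.03 g/mol; 84 ÷ 14.03 ≈ 6, so the molecular formula is C6H12.

C6H12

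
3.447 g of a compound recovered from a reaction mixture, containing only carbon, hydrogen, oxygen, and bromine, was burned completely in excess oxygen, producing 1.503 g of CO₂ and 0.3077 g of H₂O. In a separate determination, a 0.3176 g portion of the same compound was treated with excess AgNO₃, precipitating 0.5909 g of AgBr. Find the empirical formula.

C2H2Br2O

mol C = 1.503 g CO₂ ÷ 44.009 g/mol = 0.034152 mol
mol H = 2 × 0.3077 g H₂O ÷ 18.015 g/mol = 0.034160 mol
From the AgBr data: mol Br per gram of compound = (0.5909 ÷ 187.772) ÷ 0.3176 = 0.0099084 mol/g, so in the 3.447 g combustion sample mol Br = 0.034154 mol
mass O = 3.447 − (0.41020 + 0.034434 + 2.7291) = 0.27331 g → mol O = 0.27331 ÷ 15.999 = 0.017083 mol
Divide by the smallest (0.017083 mol): C 1.999, H 2.000, Br 1.999, O 1.000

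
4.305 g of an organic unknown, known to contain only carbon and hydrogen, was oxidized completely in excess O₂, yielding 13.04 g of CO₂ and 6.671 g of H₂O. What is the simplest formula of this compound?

mol C = 13.04 g CO₂ ÷ 44.009 g/mol = 0.29630 mol
mol H = 2 × 6.671 g H₂O ÷ 18.015 g/mol = 0.74061 mol
Divide by the smallest (0.29630 mol): C 1.000, H 2.499
Multiplying each by 2 gives whole numbers: C 2.00, H 5.00

C2H5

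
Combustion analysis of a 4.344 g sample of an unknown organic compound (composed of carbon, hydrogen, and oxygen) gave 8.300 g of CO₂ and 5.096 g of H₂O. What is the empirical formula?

C2H6O

mol C = 8.300 g CO₂ ÷ 44.009 g/mol = 0.18860 mol
mol H = 2 × 5.096 g H₂O ÷ 18.015 g/mol = 0.56575 mol
mass O = 4.344 − (2.2652 + 0.57028) = 1.5085 g → mol O = 1.5085 ÷ 15.999 = 0.094286 mol
Divide by the smallest (0.094286 mol): C 2.000, H 6.000, O 1.000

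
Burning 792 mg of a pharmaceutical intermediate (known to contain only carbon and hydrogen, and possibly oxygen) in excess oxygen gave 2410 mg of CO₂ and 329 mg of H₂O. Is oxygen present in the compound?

mol C = 2.41 g CO₂ ÷ 44.009 g/mol = 0.05476 mol
mol H = 2 × 0.329 g H₂O ÷ 18.015 g/mol = 0.03653 mol
C and H account for only 0.6946 g of the 0.792 g sample; the remaining 0.09744 g must be oxygen.

yes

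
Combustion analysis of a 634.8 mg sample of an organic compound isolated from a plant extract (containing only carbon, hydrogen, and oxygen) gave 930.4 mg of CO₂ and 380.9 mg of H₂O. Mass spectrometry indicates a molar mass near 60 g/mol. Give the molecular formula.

C2H4O2

mol C = 0.9304 g CO₂ ÷ 44.009 g/mol = 0.021141 mol
mol H = 2 × 0.3809 g H₂O ÷ 18.015 g/mol = 0.042287 mol
mass O = 0.6348 − (0.25393 + 0.042625) = 0.33825 g → mol O = 0.33825 ÷ 15.999 = 0.021142 mol
Divide by the smallest (0.021141 mol): C 1.000, H 2.000, O 1.000
Empirical formula: CH2O
Empirical-formula mass = 30.03 g/mol; 60 ÷ 30.03 ≈ 2, so the molecular formula is C2H4O2.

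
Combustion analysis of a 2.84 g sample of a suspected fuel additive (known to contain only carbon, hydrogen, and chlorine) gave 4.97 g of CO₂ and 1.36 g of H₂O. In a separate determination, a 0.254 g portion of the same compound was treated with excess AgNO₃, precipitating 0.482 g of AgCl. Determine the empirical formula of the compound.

mol C = 4.97 g CO₂ ÷ 44.009 g/mol = 0.1129 mol
mol H = 2 × 1.36 g H₂O ÷ 18.015 g/mol = 0.1510 mol
From the AgCl data: mol Cl per gram of compound = (0.482 ÷ 143.318) ÷ 0.254 = 0.01324 mol/g, so in the 2.84 g combustion sample mol Cl = 0.03760 mol
Divide by the smallest (0.03760 mol): C 3.003, H 4.015, Cl 1.000

C3H4Cl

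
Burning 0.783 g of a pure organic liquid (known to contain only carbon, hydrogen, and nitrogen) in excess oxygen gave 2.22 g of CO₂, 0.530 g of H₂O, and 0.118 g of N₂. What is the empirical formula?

C6H7N

mol C = 2.22 g CO₂ ÷ 44.009 g/mol = 0.05044 mol
mol H = 2 × 0.530 g H₂O ÷ 18.015 g/mol = 0.05884 mol
mol N = 2 × 0.118 g N₂ ÷ 28.014 g/mol = 0.008424 mol
Divide by the smallest (0.008424 mol): C 5.988, H 6.984, N 1.000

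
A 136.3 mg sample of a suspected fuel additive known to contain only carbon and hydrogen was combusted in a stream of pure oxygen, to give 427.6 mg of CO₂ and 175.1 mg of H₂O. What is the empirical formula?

CH2

mol C = 0.4276 g CO₂ ÷ 44.009 g/mol = 0.0097162 mol
mol H = 2 × 0.1751 g H₂O ÷ 18.015 g/mol = 0.019439 mol
Divide by the smallest (0.0097162 mol): C 1.000, H 2.001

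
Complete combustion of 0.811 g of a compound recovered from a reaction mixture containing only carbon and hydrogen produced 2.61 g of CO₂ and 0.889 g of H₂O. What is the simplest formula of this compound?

mol C = 2.61 g CO₂ ÷ 44.009 g/mol = 0.05931 mol
mol H = 2 × 0.889 g H₂O ÷ 18.015 g/mol = 0.09870 mol
Divide by the smallest (0.05931 mol): C 1.000, H 1.664
Multiplying each by 3 gives whole numbers: C 3.00, H 4.99

C3H5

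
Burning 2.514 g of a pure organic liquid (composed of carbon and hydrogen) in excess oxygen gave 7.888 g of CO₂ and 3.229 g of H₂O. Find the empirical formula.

mol C = 7.888 g CO₂ ÷ 44.009 g/mol = 0.17924 mol
mol H = 2 × 3.229 g H₂O ÷ 18.015 g/mol = 0.35848 mol
Divide by the smallest (0.17924 mol): C 1.000, H 2.000

CH2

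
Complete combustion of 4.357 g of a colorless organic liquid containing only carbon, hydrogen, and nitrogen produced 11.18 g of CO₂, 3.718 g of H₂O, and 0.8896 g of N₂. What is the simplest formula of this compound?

C8H13N2

mol C = 11.18 g CO₂ ÷ 44.009 g/mol = 0.25404 mol
mol H = 2 × 3.718 g H₂O ÷ 18.015 g/mol = 0.41277 mol
mol N = 2 × 0.8896 g N₂ ÷ 28.014 g/mol = 0.063511 mol
Divide by the smallest (0.063511 mol): C 4.000, H 6.499, N 1.000
Multiplying each by 2 gives whole numbers: C 8.00, H 13.00, N 2.00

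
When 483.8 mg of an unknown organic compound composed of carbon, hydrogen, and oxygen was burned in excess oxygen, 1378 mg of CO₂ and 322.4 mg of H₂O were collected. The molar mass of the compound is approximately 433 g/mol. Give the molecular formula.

mol C = 1.378 g CO₂ ÷ 44.009 g/mol = 0.031312 mol
mol H = 2 × 0.3224 g H₂O ÷ 18.015 g/mol = 0.035792 mol
mass O = 0.4838 − (0.37609 + 0.036079) = 0.071636 g → mol O = 0.071636 ÷ 15.999 = 0.0044775 mol
Divide by the smallest (0.0044775 mol): C 6.993, H 7.994, O 1.000
Empirical formula: C7H8O
Empirical-formula mass = 108.14 g/mol; 433 ÷ 108.14 ≈ 4, so the molecular formula is C28H32O4.

C28H32O4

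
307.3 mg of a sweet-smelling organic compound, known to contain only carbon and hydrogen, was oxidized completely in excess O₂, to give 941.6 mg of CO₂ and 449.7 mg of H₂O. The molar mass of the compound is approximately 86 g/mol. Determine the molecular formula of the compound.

C6H14

mol C = 0.9416 g CO₂ ÷ 44.009 g/mol = 0.021396 mol
mol H = 2 × 0.4497 g H₂O ÷ 18.015 g/mol = 0.049925 mol
Divide by the smallest (0.021396 mol): C 1.000, H 2.333
Multiplying each by 3 gives whole numbers: C 3.00, H 7.00
Empirical formula: C3H7
Empirical-formula mass = 43.09 g/mol; 86 ÷ 43.09 ≈ 2, so the molecular formula is C6H14.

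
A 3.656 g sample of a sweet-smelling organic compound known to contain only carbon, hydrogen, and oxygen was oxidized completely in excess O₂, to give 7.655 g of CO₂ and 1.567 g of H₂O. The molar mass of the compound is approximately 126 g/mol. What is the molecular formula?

mol C = 7.655 g CO₂ ÷ 44.009 g/mol = 0.17394 mol
mol H = 2 × 1.567 g H₂O ÷ 18.015 g/mol = 0.17397 mol
mass O = 3.656 − (2.0892 + 0.17536) = 1.3914 g → mol O = 1.3914 ÷ 15.999 = 0.086970 mol
Divide by the smallest (0.086970 mol): C 2.000, H 2.000, O 1.000
Empirical formula: C2H2O
Empirical-formula mass = 42.04 g/mol; 126 ÷ 42.04 ≈ 3, so the molecular formula is C6H6O3.

C6H6O3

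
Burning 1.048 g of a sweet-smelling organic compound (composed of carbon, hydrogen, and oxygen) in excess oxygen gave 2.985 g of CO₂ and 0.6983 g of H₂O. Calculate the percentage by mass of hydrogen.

mol C = 2.985 g CO₂ ÷ 44.009 g/mol = 0.067827 mol
mol H = 2 × 0.6983 g H₂O ÷ 18.015 g/mol = 0.077524 mol
mass O = 1.048 − (0.81467 + 0.078144) = 0.15518 g → mol O = 0.15518 ÷ 15.999 = 0.0096997 mol
mass % H = 0.078144 g ÷ 1.048 g × 100%

7.46%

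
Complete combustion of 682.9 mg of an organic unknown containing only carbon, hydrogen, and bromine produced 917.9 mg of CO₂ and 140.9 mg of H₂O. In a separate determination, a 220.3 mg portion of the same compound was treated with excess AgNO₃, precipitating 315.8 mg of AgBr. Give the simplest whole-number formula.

C4H3Br

mol C = 0.9179 g CO₂ ÷ 44.009 g/mol = 0.020857 mol
mol H = 2 × 0.1409 g H₂O ÷ 18.015 g/mol = 0.015643 mol
From the AgBr data: mol Br per gram of compound = (0.3158 ÷ 187.772) ÷ 0.2203 = 0.0076343 mol/g, so in the 0.6829 g combustion sample mol Br = 0.0052134 mol
Divide by the smallest (0.0052134 mol): C 4.001, H 3.000, Br 1.000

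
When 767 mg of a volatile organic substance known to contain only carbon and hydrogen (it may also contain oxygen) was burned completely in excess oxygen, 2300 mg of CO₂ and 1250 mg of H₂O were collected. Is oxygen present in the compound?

no

mol C = 2.30 g CO₂ ÷ 44.009 g/mol = 0.05226 mol
mol H = 2 × 1.25 g H₂O ÷ 18.015 g/mol = 0.1388 mol
C and H together account for 0.7676 g — essentially the entire 0.767 g sample — so the compound contains no oxygen.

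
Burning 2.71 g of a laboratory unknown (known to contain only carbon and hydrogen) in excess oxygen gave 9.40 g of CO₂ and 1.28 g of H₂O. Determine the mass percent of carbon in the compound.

94.7%

mol C = 9.40 g CO₂ ÷ 44.009 g/mol = 0.2136 mol
mol H = 2 × 1.28 g H₂O ÷ 18.015 g/mol = 0.1421 mol
mass % C = 2.565 g ÷ 2.71 g × 100%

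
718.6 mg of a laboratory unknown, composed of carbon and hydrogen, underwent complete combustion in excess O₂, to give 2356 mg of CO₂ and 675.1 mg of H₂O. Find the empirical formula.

C5H7

mol C = 2.356 g CO₂ ÷ 44.009 g/mol = 0.053535 mol
mol H = 2 × 0.6751 g H₂O ÷ 18.015 g/mol = 0.074949 mol
Divide by the smallest (0.053535 mol): C 1.000, H 1.400
Multiplying each by 5 gives whole numbers: C 5.00, H 7.00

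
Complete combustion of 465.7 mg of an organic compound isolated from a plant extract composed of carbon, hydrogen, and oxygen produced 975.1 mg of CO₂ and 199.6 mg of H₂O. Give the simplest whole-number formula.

mol C = 0.9751 g CO₂ ÷ 44.009 g/mol = 0.022157 mol
mol H = 2 × 0.1996 g H₂O ÷ 18.015 g/mol = 0.022159 mol
mass O = 0.4657 − (0.26613 + 0.022337) = 0.17724 g → mol O = 0.17724 ÷ 15.999 = 0.011078 mol
Divide by the smallest (0.011078 mol): C 2.000, H 2.000, O 1.000

C2H2O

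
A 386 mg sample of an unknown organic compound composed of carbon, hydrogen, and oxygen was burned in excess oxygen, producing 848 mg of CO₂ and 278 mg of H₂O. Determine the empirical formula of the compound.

mol C = 0.848 g CO₂ ÷ 44.009 g/mol = 0.01927 mol
mol H = 2 × 0.278 g H₂O ÷ 18.015 g/mol = 0.03086 mol
mass O = 0.386 − (0.2314 + 0.03111) = 0.1235 g → mol O = 0.1235 ÷ 15.999 = 0.007716 mol
Divide by the smallest (0.007716 mol): C 2.497, H 4.000, O 1.000
Multiplying each by 2 gives whole numbers: C 4.99, H 8.00, O 2.00

C5H8O2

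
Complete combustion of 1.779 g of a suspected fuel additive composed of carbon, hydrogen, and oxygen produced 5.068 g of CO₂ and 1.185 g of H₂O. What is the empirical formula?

mol C = 5.068 g CO₂ ÷ 44.009 g/mol = 0.11516 mol
mol H = 2 × 1.185 g H₂O ÷ 18.015 g/mol = 0.13156 mol
mass O = 1.779 − (1.3832 + 0.13261) = 0.26322 g → mol O = 0.26322 ÷ 15.999 = 0.016453 mol
Divide by the smallest (0.016453 mol): C 6.999, H 7.996, O 1.000

C7H8O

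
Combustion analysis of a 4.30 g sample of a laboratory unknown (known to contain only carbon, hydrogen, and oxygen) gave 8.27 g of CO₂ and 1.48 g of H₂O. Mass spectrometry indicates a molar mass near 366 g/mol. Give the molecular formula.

C16H14O10

mol C = 8.27 g CO₂ ÷ 44.009 g/mol = 0.1879 mol
mol H = 2 × 1.48 g H₂O ÷ 18.015 g/mol = 0.1643 mol
mass O = 4.30 − (2.257 + 0.1656) = 1.877 g → mol O = 1.877 ÷ 15.999 = 0.1173 mol
Divide by the smallest (0.1173 mol): C 1.601, H 1.400, O 1.000
Multiplying each by 5 gives whole numbers: C 8.01, H 7.00, O 5.00
Empirical formula: C8H7O5
Empirical-formula mass = 183.14 g/mol; 366 ÷ 183.14 ≈ 2, so the molecular formula is C16H14O10.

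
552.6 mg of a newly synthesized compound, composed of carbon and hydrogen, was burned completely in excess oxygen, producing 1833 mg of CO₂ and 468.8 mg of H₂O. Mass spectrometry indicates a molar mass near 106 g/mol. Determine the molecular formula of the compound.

mol C = 1.833 g CO₂ ÷ 44.009 g/mol = 0.041651 mol
mol H = 2 × 0.4688 g H₂O ÷ 18.015 g/mol = 0.052046 mol
Divide by the smallest (0.041651 mol): C 1.000, H 1.250
Multiplying each by 4 gives whole numbers: C 4.00, H 5.00
Empirical formula: C4H5
Empirical-formula mass = 53.08 g/mol; 106 ÷ 53.08 ≈ 2, so the molecular formula is C8H10.

C8H10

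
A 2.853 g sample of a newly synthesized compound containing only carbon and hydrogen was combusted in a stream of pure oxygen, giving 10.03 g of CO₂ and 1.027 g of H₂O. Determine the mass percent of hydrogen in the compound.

4.03%

mol C = 10.03 g CO₂ ÷ 44.009 g/mol = 0.22791 mol
mol H = 2 × 1.027 g H₂O ÷ 18.015 g/mol = 0.11402 mol
mass % H = 0.11493 g ÷ 2.853 g × 100%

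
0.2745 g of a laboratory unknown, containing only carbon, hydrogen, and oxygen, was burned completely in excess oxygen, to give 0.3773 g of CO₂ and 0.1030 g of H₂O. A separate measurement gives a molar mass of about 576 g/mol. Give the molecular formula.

C18H24O21

mol C = 0.3773 g CO₂ ÷ 44.009 g/mol = 0.0085732 mol
mol H = 2 × 0.1030 g H₂O ÷ 18.015 g/mol = 0.011435 mol
mass O = 0.2745 − (0.10297 + 0.011526) = 0.16000 g → mol O = 0.16000 ÷ 15.999 = 0.010001 mol
Divide by the smallest (0.0085732 mol): C 1.000, H 1.334, O 1.166
Multiplying each by 6 gives whole numbers: C 6.00, H 8.00, O 7.00
Empirical formula: C6H8O7
Empirical-formula mass = 192.12 g/mol; 576 ÷ 192.12 ≈ 3, so the molecular formula is C18H24O21.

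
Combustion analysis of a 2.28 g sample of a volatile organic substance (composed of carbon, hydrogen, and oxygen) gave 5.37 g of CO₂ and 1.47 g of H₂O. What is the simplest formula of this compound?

C3H4O

mol C = 5.37 g CO₂ ÷ 44.009 g/mol = 0.1220 mol
mol H = 2 × 1.47 g H₂O ÷ 18.015 g/mol = 0.1632 mol
mass O = 2.28 − (1.466 + 0.1645) = 0.6499 g → mol O = 0.6499 ÷ 15.999 = 0.04062 mol
Divide by the smallest (0.04062 mol): C 3.004, H 4.017, O 1.000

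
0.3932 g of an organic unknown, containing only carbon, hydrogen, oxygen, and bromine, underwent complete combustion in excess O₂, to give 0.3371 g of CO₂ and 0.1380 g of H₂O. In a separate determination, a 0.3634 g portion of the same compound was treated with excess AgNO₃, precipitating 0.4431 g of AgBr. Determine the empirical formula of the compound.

mol C = 0.3371 g CO₂ ÷ 44.009 g/mol = 0.0076598 mol
mol H = 2 × 0.1380 g H₂O ÷ 18.015 g/mol = 0.015321 mol
From the AgBr data: mol Br per gram of compound = (0.4431 ÷ 187.772) ÷ 0.3634 = 0.0064936 mol/g, so in the 0.3932 g combustion sample mol Br = 0.0025533 mol
mass O = 0.3932 − (0.092002 + 0.015443 + 0.20402) = 0.081737 g → mol O = 0.081737 ÷ 15.999 = 0.0051089 mol
Divide by the smallest (0.0025533 mol): C 3.000, H 6.000, Br 1.000, O 2.001

C3H6BrO2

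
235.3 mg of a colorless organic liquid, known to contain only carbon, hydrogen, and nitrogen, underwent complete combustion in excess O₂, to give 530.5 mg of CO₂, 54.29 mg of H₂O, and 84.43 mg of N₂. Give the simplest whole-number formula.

mol C = 0.5305 g CO₂ ÷ 44.009 g/mol = 0.012054 mol
mol H = 2 × 0.05429 g H₂O ÷ 18.015 g/mol = 0.0060272 mol
mol N = 2 × 0.08443 g N₂ ÷ 28.014 g/mol = 0.0060277 mol
Divide by the smallest (0.0060272 mol): C 2.000, H 1.000, N 1.000

C2HN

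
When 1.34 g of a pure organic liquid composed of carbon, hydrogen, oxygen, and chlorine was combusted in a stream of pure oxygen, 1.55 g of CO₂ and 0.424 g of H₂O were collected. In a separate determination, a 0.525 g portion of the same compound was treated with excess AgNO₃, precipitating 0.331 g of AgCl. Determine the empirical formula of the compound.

C6H8ClO7

mol C = 1.55 g CO₂ ÷ 44.009 g/mol = 0.03522 mol
mol H = 2 × 0.424 g H₂O ÷ 18.015 g/mol = 0.04707 mol
From the AgCl data: mol Cl per gram of compound = (0.331 ÷ 143.318) ÷ 0.525 = 0.004399 mol/g, so in the 1.34 g combustion sample mol Cl = 0.005895 mol
mass O = 1.34 − (0.4230 + 0.04745 + 0.2090) = 0.6606 g → mol O = 0.6606 ÷ 15.999 = 0.04129 mol
Divide by the smallest (0.005895 mol): C 5.975, H 7.985, Cl 1.000, O 7.004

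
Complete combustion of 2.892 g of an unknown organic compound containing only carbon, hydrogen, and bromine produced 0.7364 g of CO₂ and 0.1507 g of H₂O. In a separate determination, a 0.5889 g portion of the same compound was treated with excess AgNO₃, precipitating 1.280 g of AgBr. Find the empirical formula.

mol C = 0.7364 g CO₂ ÷ 44.009 g/mol = 0.016733 mol
mol H = 2 × 0.1507 g H₂O ÷ 18.015 g/mol = 0.016731 mol
From the AgBr data: mol Br per gram of compound = (1.280 ÷ 187.772) ÷ 0.5889 = 0.011575 mol/g, so in the 2.892 g combustion sample mol Br = 0.033476 mol
Divide by the smallest (0.016731 mol): C 1.000, H 1.000, Br 2.001

CHBr2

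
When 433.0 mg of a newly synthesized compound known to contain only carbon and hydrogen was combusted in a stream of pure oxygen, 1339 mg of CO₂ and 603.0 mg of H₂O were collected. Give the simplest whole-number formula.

mol C = 1.339 g CO₂ ÷ 44.009 g/mol = 0.030426 mol
mol H = 2 × 0.6030 g H₂O ÷ 18.015 g/mol = 0.066944 mol
Divide by the smallest (0.030426 mol): C 1.000, H 2.200
Multiplying each by 5 gives whole numbers: C 5.00, H 11.00

C5H11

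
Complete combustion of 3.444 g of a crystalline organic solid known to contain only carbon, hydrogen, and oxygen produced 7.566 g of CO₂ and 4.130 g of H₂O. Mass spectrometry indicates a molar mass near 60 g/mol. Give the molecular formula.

mol C = 7.566 g CO₂ ÷ 44.009 g/mol = 0.17192 mol
mol H = 2 × 4.130 g H₂O ÷ 18.015 g/mol = 0.45851 mol
mass O = 3.444 − (2.0649 + 0.46217) = 0.91690 g → mol O = 0.91690 ÷ 15.999 = 0.057310 mol
Divide by the smallest (0.057310 mol): C 3.000, H 8.000, O 1.000
Empirical formula: C3H8O
Empirical-formula mass = 60.10 g/mol; 60 ÷ 60.10 ≈ 1, so the molecular formula is C3H8O.

C3H8O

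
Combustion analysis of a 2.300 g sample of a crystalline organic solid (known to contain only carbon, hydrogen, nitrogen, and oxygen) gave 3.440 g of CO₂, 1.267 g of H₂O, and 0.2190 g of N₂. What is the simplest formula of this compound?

C5H9NO4

mol C = 3.440 g CO₂ ÷ 44.009 g/mol = 0.078166 mol
mol H = 2 × 1.267 g H₂O ÷ 18.015 g/mol = 0.14066 mol
mol N = 2 × 0.2190 g N₂ ÷ 28.014 g/mol = 0.015635 mol
mass O = 2.300 − (0.93885 + 0.14179 + 0.21900) = 1.0004 g → mol O = 1.0004 ÷ 15.999 = 0.062527 mol
Divide by the smallest (0.015635 mol): C 4.999, H 8.996, N 1.000, O 3.999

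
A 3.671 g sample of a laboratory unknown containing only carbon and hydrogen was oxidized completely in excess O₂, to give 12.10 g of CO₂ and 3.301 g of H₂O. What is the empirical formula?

mol C = 12.10 g CO₂ ÷ 44.009 g/mol = 0.27494 mol
mol H = 2 × 3.301 g H₂O ÷ 18.015 g/mol = 0.36647 mol
Divide by the smallest (0.27494 mol): C 1.000, H 1.333
Multiplying each by 3 gives whole numbers: C 3.00, H 4.00

C3H4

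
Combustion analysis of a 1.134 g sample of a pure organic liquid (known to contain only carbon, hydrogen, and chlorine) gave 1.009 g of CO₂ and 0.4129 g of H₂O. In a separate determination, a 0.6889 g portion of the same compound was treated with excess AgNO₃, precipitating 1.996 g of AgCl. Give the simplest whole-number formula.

CH2Cl

mol C = 1.009 g CO₂ ÷ 44.009 g/mol = 0.022927 mol
mol H = 2 × 0.4129 g H₂O ÷ 18.015 g/mol = 0.045840 mol
From the AgCl data: mol Cl per gram of compound = (1.996 ÷ 143.318) ÷ 0.6889 = 0.020216 mol/g, so in the 1.134 g combustion sample mol Cl = 0.022925 mol
Divide by the smallest (0.022925 mol): C 1.000, H 2.000, Cl 1.000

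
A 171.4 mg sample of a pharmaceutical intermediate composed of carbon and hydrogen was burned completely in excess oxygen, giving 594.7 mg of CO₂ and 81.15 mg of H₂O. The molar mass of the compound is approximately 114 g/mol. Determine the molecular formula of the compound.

C9H6

mol C = 0.5947 g CO₂ ÷ 44.009 g/mol = 0.013513 mol
mol H = 2 × 0.08115 g H₂O ÷ 18.015 g/mol = 0.0090092 mol
Divide by the smallest (0.0090092 mol): C 1.500, H 1.000
Multiplying each by 2 gives whole numbers: C 3.00, H 2.00
Empirical formula: C3H2
Empirical-formula mass = 38.05 g/mol; 114 ÷ 38.05 ≈ 3, so the molecular formula is C9H6.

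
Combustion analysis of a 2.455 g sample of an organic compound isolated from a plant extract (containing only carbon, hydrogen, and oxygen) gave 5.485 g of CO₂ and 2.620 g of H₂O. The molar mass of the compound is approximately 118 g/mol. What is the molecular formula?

mol C = 5.485 g CO₂ ÷ 44.009 g/mol = 0.12463 mol
mol H = 2 × 2.620 g H₂O ÷ 18.015 g/mol = 0.29087 mol
mass O = 2.455 − (1.4970 + 0.29320) = 0.66483 g → mol O = 0.66483 ÷ 15.999 = 0.041554 mol
Divide by the smallest (0.041554 mol): C 2.999, H 7.000, O 1.000
Empirical formula: C3H7O
Empirical-formula mass = 59.09 g/mol; 118 ÷ 59.09 ≈ 2, so the molecular formula is C6H14O2.

C6H14O2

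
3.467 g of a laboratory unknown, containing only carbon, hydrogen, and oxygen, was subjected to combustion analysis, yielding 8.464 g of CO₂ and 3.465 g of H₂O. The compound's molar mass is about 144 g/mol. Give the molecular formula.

mol C = 8.464 g CO₂ ÷ 44.009 g/mol = 0.19232 mol
mol H = 2 × 3.465 g H₂O ÷ 18.015 g/mol = 0.38468 mol
mass O = 3.467 − (2.3100 + 0.38776) = 0.76924 g → mol O = 0.76924 ÷ 15.999 = 0.048080 mol
Divide by the smallest (0.048080 mol): C 4.000, H 8.001, O 1.000
Empirical formula: C4H8O
Empirical-formula mass = 72.11 g/mol; 144 ÷ 72.11 ≈ 2, so the molecular formula is C8H16O2.

C8H16O2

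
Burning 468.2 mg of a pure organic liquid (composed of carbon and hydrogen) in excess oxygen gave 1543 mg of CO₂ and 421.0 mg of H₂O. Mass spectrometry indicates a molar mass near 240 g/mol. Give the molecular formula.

C18H24

mol C = 1.543 g CO₂ ÷ 44.009 g/mol = 0.035061 mol
mol H = 2 × 0.4210 g H₂O ÷ 18.015 g/mol = 0.046739 mol
Divide by the smallest (0.035061 mol): C 1.000, H 1.333
Multiplying each by 3 gives whole numbers: C 3.00, H 4.00
Empirical formula: C3H4
Empirical-formula mass = 40.06 g/mol; 240 ÷ 40.06 ≈ 6, so the molecular formula is C18H24.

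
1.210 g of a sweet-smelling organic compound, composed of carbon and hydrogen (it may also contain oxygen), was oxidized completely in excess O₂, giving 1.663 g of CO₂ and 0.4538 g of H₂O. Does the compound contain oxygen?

yes

mol C = 1.663 g CO₂ ÷ 44.009 g/mol = 0.037788 mol
mol H = 2 × 0.4538 g H₂O ÷ 18.015 g/mol = 0.050380 mol
C and H account for only 0.50465 g of the 1.210 g sample; the remaining 0.70535 g must be oxygen.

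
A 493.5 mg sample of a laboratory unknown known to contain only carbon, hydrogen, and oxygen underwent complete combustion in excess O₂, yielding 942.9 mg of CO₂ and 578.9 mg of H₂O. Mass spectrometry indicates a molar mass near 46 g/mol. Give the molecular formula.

C2H6O

mol C = 0.9429 g CO₂ ÷ 44.009 g/mol = 0.021425 mol
mol H = 2 × 0.5789 g H₂O ÷ 18.015 g/mol = 0.064269 mol
mass O = 0.4935 − (0.25734 + 0.064783) = 0.17138 g → mol O = 0.17138 ÷ 15.999 = 0.010712 mol
Divide by the smallest (0.010712 mol): C 2.000, H 6.000, O 1.000
Empirical formula: C2H6O
Empirical-formula mass = 46.07 g/mol; 46 ÷ 46.07 ≈ 1, so the molecular formula is C2H6O.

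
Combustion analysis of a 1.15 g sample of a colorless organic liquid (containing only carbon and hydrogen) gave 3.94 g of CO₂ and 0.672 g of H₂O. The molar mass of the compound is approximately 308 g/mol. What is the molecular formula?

mol C = 3.94 g CO₂ ÷ 44.009 g/mol = 0.08953 mol
mol H = 2 × 0.672 g H₂O ÷ 18.015 g/mol = 0.07460 mol
Divide by the smallest (0.07460 mol): C 1.200, H 1.000
Multiplying each by 5 gives whole numbers: C 6.00, H 5.00
Empirical formula: C6H5
Empirical-formula mass = 77.11 g/mol; 308 ÷ 77.11 ≈ 4, so the molecular formula is C24H20.

C24H20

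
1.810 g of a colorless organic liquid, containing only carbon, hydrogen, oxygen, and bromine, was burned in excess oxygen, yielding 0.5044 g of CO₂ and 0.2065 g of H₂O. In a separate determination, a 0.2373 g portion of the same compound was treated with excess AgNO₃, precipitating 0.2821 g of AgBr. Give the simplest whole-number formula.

CH2BrO4

mol C = 0.5044 g CO₂ ÷ 44.009 g/mol = 0.011461 mol
mol H = 2 × 0.2065 g H₂O ÷ 18.015 g/mol = 0.022925 mol
From the AgBr data: mol Br per gram of compound = (0.2821 ÷ 187.772) ÷ 0.2373 = 0.0063310 mol/g, so in the 1.810 g combustion sample mol Br = 0.011459 mol
mass O = 1.810 − (0.13766 + 0.023109 + 0.91563) = 0.73360 g → mol O = 0.73360 ÷ 15.999 = 0.045853 mol
Divide by the smallest (0.011459 mol): C 1.000, H 2.001, Br 1.000, O 4.001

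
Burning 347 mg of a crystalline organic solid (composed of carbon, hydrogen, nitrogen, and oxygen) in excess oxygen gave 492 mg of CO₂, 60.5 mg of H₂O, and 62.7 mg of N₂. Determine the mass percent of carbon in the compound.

38.7%

mol C = 0.492 g CO₂ ÷ 44.009 g/mol = 0.01118 mol
mol H = 2 × 0.0605 g H₂O ÷ 18.015 g/mol = 0.006717 mol
mol N = 2 × 0.0627 g N₂ ÷ 28.014 g/mol = 0.004476 mol
mass O = 0.347 − (0.1343 + 0.006770 + 0.06270) = 0.1433 g → mol O = 0.1433 ÷ 15.999 = 0.008954 mol
mass % C = 0.1343 g ÷ 0.347 g × 100%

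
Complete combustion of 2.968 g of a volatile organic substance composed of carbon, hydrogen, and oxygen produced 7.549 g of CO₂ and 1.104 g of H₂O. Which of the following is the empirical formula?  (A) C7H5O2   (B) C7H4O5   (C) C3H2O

mol C = 7.549 g CO₂ ÷ 44.009 g/mol = 0.17153 mol
mol H = 2 × 1.104 g H₂O ÷ 18.015 g/mol = 0.12256 mol
mass O = 2.968 − (2.0603 + 0.12355) = 0.78417 g → mol O = 0.78417 ÷ 15.999 = 0.049014 mol
Divide by the smallest (0.049014 mol): C 3.500, H 2.501, O 1.000
Multiplying each by 2 gives whole numbers: C 7.00, H 5.00, O 2.00

(A) C7H5O2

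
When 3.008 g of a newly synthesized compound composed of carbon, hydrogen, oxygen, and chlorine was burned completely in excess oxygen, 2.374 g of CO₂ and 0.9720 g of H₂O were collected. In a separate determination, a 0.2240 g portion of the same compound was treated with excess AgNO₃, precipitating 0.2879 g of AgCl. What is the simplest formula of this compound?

mol C = 2.374 g CO₂ ÷ 44.009 g/mol = 0.053944 mol
mol H = 2 × 0.9720 g H₂O ÷ 18.015 g/mol = 0.10791 mol
From the AgCl data: mol Cl per gram of compound = (0.2879 ÷ 143.318) ÷ 0.2240 = 0.0089679 mol/g, so in the 3.008 g combustion sample mol Cl = 0.026976 mol
mass O = 3.008 − (0.64792 + 0.10877 + 0.95628) = 1.2950 g → mol O = 1.2950 ÷ 15.999 = 0.080944 mol
Divide by the smallest (0.026976 mol): C 2.000, H 4.000, Cl 1.000, O 3.001

C2H4ClO3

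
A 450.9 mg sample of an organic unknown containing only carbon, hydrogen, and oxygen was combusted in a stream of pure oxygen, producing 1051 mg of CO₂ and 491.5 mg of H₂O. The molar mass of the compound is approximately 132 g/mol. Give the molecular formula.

mol C = 1.051 g CO₂ ÷ 44.009 g/mol = 0.023881 mol
mol H = 2 × 0.4915 g H₂O ÷ 18.015 g/mol = 0.054566 mol
mass O = 0.4509 − (0.28684 + 0.055002) = 0.10906 g → mol O = 0.10906 ÷ 15.999 = 0.0068165 mol
Divide by the smallest (0.0068165 mol): C 3.503, H 8.005, O 1.000
Multiplying each by 2 gives whole numbers: C 7.01, H 16.01, O 2.00
Empirical formula: C7H16O2
Empirical-formula mass = 132.20 g/mol; 132 ÷ 132.20 ≈ 1, so the molecular formula is C7H16O2.

C7H16O2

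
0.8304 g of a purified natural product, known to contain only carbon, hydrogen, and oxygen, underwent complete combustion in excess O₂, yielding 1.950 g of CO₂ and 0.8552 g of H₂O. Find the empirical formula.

mol C = 1.950 g CO₂ ÷ 44.009 g/mol = 0.044309 mol
mol H = 2 × 0.8552 g H₂O ÷ 18.015 g/mol = 0.094943 mol
mass O = 0.8304 − (0.53220 + 0.095703) = 0.20250 g → mol O = 0.20250 ÷ 15.999 = 0.012657 mol
Divide by the smallest (0.012657 mol): C 3.501, H 7.501, O 1.000
Multiplying each by 2 gives whole numbers: C 7.00, H 15.00, O 2.00

C7H15O2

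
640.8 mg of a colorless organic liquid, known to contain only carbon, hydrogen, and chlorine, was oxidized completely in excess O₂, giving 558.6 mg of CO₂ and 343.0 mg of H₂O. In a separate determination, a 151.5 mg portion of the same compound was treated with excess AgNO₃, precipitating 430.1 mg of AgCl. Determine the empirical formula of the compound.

mol C = 0.5586 g CO₂ ÷ 44.009 g/mol = 0.012693 mol
mol H = 2 × 0.3430 g H₂O ÷ 18.015 g/mol = 0.038079 mol
From the AgCl data: mol Cl per gram of compound = (0.4301 ÷ 143.318) ÷ 0.1515 = 0.019809 mol/g, so in the 0.6408 g combustion sample mol Cl = 0.012693 mol
Divide by the smallest (0.012693 mol): C 1.000, H 3.000, Cl 1.000

CH3Cl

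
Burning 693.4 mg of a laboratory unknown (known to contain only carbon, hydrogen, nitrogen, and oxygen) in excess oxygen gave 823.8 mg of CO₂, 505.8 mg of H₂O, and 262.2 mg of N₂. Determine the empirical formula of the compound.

C2H6N2O

mol C = 0.8238 g CO₂ ÷ 44.009 g/mol = 0.018719 mol
mol H = 2 × 0.5058 g H₂O ÷ 18.015 g/mol = 0.056153 mol
mol N = 2 × 0.2622 g N₂ ÷ 28.014 g/mol = 0.018719 mol
mass O = 0.6934 − (0.22483 + 0.056602 + 0.26220) = 0.14976 g → mol O = 0.14976 ÷ 15.999 = 0.0093609 mol
Divide by the smallest (0.0093609 mol): C 2.000, H 5.999, N 2.000, O 1.000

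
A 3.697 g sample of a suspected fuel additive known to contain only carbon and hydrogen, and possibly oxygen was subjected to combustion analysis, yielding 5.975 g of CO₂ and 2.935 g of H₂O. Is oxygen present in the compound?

mol C = 5.975 g CO₂ ÷ 44.009 g/mol = 0.13577 mol
mol H = 2 × 2.935 g H₂O ÷ 18.015 g/mol = 0.32584 mol
C and H account for only 1.9592 g of the 3.697 g sample; the remaining 1.7378 g must be oxygen.

yes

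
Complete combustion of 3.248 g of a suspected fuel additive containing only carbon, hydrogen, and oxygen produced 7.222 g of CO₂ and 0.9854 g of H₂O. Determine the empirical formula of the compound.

C9H6O4

mol C = 7.222 g CO₂ ÷ 44.009 g/mol = 0.16410 mol
mol H = 2 × 0.9854 g H₂O ÷ 18.015 g/mol = 0.10940 mol
mass O = 3.248 − (1.9710 + 0.11027) = 1.1667 g → mol O = 1.1667 ÷ 15.999 = 0.072923 mol
Divide by the smallest (0.072923 mol): C 2.250, H 1.500, O 1.000
Multiplying each by 4 gives whole numbers: C 9.00, H 6.00, O 4.00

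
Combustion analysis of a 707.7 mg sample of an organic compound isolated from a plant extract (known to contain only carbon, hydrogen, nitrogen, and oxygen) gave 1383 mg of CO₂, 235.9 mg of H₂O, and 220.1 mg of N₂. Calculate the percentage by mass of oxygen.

11.83%

mol C = 1.383 g CO₂ ÷ 44.009 g/mol = 0.031425 mol
mol H = 2 × 0.2359 g H₂O ÷ 18.015 g/mol = 0.026189 mol
mol N = 2 × 0.2201 g N₂ ÷ 28.014 g/mol = 0.015714 mol
mass O = 0.7077 − (0.37745 + 0.026399 + 0.22010) = 0.083751 g → mol O = 0.083751 ÷ 15.999 = 0.0052348 mol
mass % O = 0.083751 g ÷ 0.7077 g × 100%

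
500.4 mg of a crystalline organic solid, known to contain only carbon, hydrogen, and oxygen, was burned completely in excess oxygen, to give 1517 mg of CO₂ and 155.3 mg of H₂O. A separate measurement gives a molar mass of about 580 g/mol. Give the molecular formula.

C40H20O5

mol C = 1.517 g CO₂ ÷ 44.009 g/mol = 0.034470 mol
mol H = 2 × 0.1553 g H₂O ÷ 18.015 g/mol = 0.017241 mol
mass O = 0.5004 − (0.41402 + 0.017379) = 0.068999 g → mol O = 0.068999 ÷ 15.999 = 0.0043127 mol
Divide by the smallest (0.0043127 mol): C 7.993, H 3.998, O 1.000
Empirical formula: C8H4O
Empirical-formula mass = 116.12 g/mol; 580 ÷ 116.12 ≈ 5, so the molecular formula is C40H20O5.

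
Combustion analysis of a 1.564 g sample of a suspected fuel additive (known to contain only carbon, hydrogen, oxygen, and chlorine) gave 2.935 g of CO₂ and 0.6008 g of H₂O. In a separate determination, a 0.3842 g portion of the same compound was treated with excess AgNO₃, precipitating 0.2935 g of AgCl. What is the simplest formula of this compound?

mol C = 2.935 g CO₂ ÷ 44.009 g/mol = 0.066691 mol
mol H = 2 × 0.6008 g H₂O ÷ 18.015 g/mol = 0.066700 mol
From the AgCl data: mol Cl per gram of compound = (0.2935 ÷ 143.318) ÷ 0.3842 = 0.0053303 mol/g, so in the 1.564 g combustion sample mol Cl = 0.0083366 mol
mass O = 1.564 − (0.80102 + 0.067234 + 0.29553) = 0.40021 g → mol O = 0.40021 ÷ 15.999 = 0.025015 mol
Divide by the smallest (0.0083366 mol): C 8.000, H 8.001, Cl 1.000, O 3.001

C8H8ClO3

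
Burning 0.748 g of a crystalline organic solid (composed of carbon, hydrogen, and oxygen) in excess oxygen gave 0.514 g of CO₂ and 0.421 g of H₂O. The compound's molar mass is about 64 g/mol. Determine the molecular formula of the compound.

CH4O3

mol C = 0.514 g CO₂ ÷ 44.009 g/mol = 0.01168 mol
mol H = 2 × 0.421 g H₂O ÷ 18.015 g/mol = 0.04674 mol
mass O = 0.748 − (0.1403 + 0.04711) = 0.5606 g → mol O = 0.5606 ÷ 15.999 = 0.03504 mol
Divide by the smallest (0.01168 mol): C 1.000, H 4.002, O 3.000
Empirical formula: CH4O3
Empirical-formula mass = 64.04 g/mol; 64 ÷ 64.04 ≈ 1, so the molecular formula is CH4O3.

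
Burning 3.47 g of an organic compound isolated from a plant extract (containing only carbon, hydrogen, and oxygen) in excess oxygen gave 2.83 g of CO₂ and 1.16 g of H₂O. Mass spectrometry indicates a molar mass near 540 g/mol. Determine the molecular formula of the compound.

mol C = 2.83 g CO₂ ÷ 44.009 g/mol = 0.06431 mol
mol H = 2 × 1.16 g H₂O ÷ 18.015 g/mol = 0.1288 mol
mass O = 3.47 − (0.7724 + 0.1298) = 2.568 g → mol O = 2.568 ÷ 15.999 = 0.1605 mol
Divide by the smallest (0.06431 mol): C 1.000, H 2.003, O 2.496
Multiplying each by 2 gives whole numbers: C 2.00, H 4.01, O 4.99
Empirical formula: C2H4O5
Empirical-formula mass = 108.05 g/mol; 540 ÷ 108.05 ≈ 5, so the molecular formula is C10H20O25.

C10H20O25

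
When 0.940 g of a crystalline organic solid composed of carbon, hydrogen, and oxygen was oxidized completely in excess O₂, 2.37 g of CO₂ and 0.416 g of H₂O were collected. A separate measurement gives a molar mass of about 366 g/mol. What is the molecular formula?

mol C = 2.37 g CO₂ ÷ 44.009 g/mol = 0.05385 mol
mol H = 2 × 0.416 g H₂O ÷ 18.015 g/mol = 0.04618 mol
mass O = 0.940 − (0.6468 + 0.04655) = 0.2466 g → mol O = 0.2466 ÷ 15.999 = 0.01541 mol
Divide by the smallest (0.01541 mol): C 3.494, H 2.996, O 1.000
Multiplying each by 2 gives whole numbers: C 6.99, H 5.99, O 2.00
Empirical formula: C7H6O2
Empirical-formula mass = 122.12 g/mol; 366 ÷ 122.12 ≈ 3, so the molecular formula is C21H18O6.

C21H18O6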